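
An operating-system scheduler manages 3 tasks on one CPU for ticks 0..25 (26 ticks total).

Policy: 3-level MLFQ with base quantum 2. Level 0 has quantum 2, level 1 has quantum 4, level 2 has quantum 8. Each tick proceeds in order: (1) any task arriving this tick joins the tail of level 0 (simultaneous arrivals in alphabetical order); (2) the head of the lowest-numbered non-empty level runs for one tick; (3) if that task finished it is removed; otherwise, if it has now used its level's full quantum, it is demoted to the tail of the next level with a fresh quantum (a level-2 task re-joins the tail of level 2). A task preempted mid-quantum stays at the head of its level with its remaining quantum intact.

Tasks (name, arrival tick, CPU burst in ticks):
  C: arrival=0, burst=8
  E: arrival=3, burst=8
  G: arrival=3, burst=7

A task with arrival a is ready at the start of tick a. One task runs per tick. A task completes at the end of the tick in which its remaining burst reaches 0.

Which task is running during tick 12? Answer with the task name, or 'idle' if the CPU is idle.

t=0: L0/L1/L2 = C/-/- → run C
t=1: L0/L1/L2 = C/-/- → run C
t=2: L0/L1/L2 = -/C/- → run C
t=3: L0/L1/L2 = EG/C/- → run E
t=4: L0/L1/L2 = EG/C/- → run E
t=5: L0/L1/L2 = G/CE/- → run G
t=6: L0/L1/L2 = G/CE/- → run G
t=7: L0/L1/L2 = -/CEG/- → run C
t=8: L0/L1/L2 = -/CEG/- → run C
t=9: L0/L1/L2 = -/CEG/- → run C
t=10: L0/L1/L2 = -/EG/C → run E
t=11: L0/L1/L2 = -/EG/C → run E
t=12: L0/L1/L2 = -/EG/C → run E
t=13: L0/L1/L2 = -/EG/C → run E
t=14: L0/L1/L2 = -/G/CE → run G
t=15: L0/L1/L2 = -/G/CE → run G
t=16: L0/L1/L2 = -/G/CE → run G
t=17: L0/L1/L2 = -/G/CE → run G
t=18: L0/L1/L2 = -/-/CEG → run C
t=19: L0/L1/L2 = -/-/CEG → run C
t=20: L0/L1/L2 = -/-/EG → run E
t=21: L0/L1/L2 = -/-/EG → run E
t=22: L0/L1/L2 = -/-/G → run G
t=23: (idle)
t=24: (idle)
t=25: (idle)

running at tick 12 = E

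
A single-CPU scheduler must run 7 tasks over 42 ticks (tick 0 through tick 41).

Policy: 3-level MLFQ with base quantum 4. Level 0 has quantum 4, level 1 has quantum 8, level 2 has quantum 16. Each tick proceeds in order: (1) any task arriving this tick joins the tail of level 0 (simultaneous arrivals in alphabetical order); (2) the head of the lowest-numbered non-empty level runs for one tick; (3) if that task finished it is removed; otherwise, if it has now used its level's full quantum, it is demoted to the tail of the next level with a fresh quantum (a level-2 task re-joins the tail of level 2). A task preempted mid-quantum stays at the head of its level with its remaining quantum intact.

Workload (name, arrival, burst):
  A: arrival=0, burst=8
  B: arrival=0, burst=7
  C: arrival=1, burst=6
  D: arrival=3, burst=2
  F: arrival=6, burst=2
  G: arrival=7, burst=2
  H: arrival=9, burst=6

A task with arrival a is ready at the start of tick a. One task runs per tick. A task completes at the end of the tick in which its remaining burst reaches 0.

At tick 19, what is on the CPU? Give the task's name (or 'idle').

t=0: L0/L1/L2 = AB/-/- → run A
t=1: L0/L1/L2 = ABC/-/- → run A
t=2: L0/L1/L2 = ABC/-/- → run A
t=3: L0/L1/L2 = ABCD/-/- → run A
t=4: L0/L1/L2 = BCD/A/- → run B
t=5: L0/L1/L2 = BCD/A/- → run B
t=6: L0/L1/L2 = BCDF/A/- → run B
t=7: L0/L1/L2 = BCDFG/A/- → run B
t=8: L0/L1/L2 = CDFG/AB/- → run C
t=9: L0/L1/L2 = CDFGH/AB/- → run C
t=10: L0/L1/L2 = CDFGH/AB/- → run C
t=11: L0/L1/L2 = CDFGH/AB/- → run C
t=12: L0/L1/L2 = DFGH/ABC/- → run D
t=13: L0/L1/L2 = DFGH/ABC/- → run D
t=14: L0/L1/L2 = FGH/ABC/- → run F
t=15: L0/L1/L2 = FGH/ABC/- → run F
t=16: L0/L1/L2 = GH/ABC/- → run G
t=17: L0/L1/L2 = GH/ABC/- → run G
t=18: L0/L1/L2 = H/ABC/- → run H
t=19: L0/L1/L2 = H/ABC/- → run H
t=20: L0/L1/L2 = H/ABC/- → run H
t=21: L0/L1/L2 = H/ABC/- → run H
t=22: L0/L1/L2 = -/ABCH/- → run A
t=23: L0/L1/L2 = -/ABCH/- → run A
t=24: L0/L1/L2 = -/ABCH/- → run A
t=25: L0/L1/L2 = -/ABCH/- → run A
t=26: L0/L1/L2 = -/BCH/- → run B
t=27: L0/L1/L2 = -/BCH/- → run B
t=28: L0/L1/L2 = -/BCH/- → run B
t=29: L0/L1/L2 = -/CH/- → run C
t=30: L0/L1/L2 = -/CH/- → run C
t=31: L0/L1/L2 = -/H/- → run H
t=32: L0/L1/L2 = -/H/- → run H
t=33: (idle)
t=34: (idle)
t=35: (idle)
t=36: (idle)
t=37: (idle)
t=38: (idle)
t=39: (idle)
t=40: (idle)
t=41: (idle)

running at tick 19 = H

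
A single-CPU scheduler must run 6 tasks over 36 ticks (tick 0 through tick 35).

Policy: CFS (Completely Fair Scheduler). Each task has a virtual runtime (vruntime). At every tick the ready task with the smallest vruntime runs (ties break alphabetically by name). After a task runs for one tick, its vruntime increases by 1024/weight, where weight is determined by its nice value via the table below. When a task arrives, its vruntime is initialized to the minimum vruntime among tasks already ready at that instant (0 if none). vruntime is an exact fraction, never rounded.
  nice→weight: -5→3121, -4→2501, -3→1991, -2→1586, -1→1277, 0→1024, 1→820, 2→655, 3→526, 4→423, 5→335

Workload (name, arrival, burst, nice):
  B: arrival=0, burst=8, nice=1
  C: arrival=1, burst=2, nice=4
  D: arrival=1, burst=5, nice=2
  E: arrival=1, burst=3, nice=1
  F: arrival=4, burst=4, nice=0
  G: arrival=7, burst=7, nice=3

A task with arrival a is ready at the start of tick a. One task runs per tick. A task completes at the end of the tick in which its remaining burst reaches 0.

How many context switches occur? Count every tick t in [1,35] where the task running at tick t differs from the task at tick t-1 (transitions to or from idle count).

t=0: vr[B=0] → run B
t=1: vr[B=256/205 C=256/205 D=256/205 E=256/205] → run B
t=2: vr[B=512/205 C=256/205 D=256/205 E=256/205] → run C
t=3: vr[B=512/205 C=318208/86715 D=256/205 E=256/205] → run D
t=4: vr[B=512/205 C=318208/86715 D=15104/5371 E=256/205 F=256/205] → run E
t=5: vr[B=512/205 C=318208/86715 D=15104/5371 E=512/205 F=256/205] → run F
t=6: vr[B=512/205 C=318208/86715 D=15104/5371 E=512/205 F=461/205] → run F
t=7: vr[B=512/205 C=318208/86715 D=15104/5371 E=512/205 F=666/205 G=512/205] → run B
t=8: vr[B=768/205 C=318208/86715 D=15104/5371 E=512/205 F=666/205 G=512/205] → run E
t=9: vr[B=768/205 C=318208/86715 D=15104/5371 E=768/205 F=666/205 G=512/205] → run G
t=10: vr[B=768/205 C=318208/86715 D=15104/5371 E=768/205 F=666/205 G=239616/53915] → run D
t=11: vr[B=768/205 C=318208/86715 D=117504/26855 E=768/205 F=666/205 G=239616/53915] → run F
t=12: vr[B=768/205 C=318208/86715 D=117504/26855 E=768/205 F=871/205 G=239616/53915] → run C
t=13: vr[B=768/205 D=117504/26855 E=768/205 F=871/205 G=239616/53915] → run B
t=14: vr[B=1024/205 D=117504/26855 E=768/205 F=871/205 G=239616/53915] → run E
t=15: vr[B=1024/205 D=117504/26855 F=871/205 G=239616/53915] → run F
t=16: vr[B=1024/205 D=117504/26855 G=239616/53915] → run D
t=17: vr[B=1024/205 D=159488/26855 G=239616/53915] → run G
t=18: vr[B=1024/205 D=159488/26855 G=344576/53915] → run B
t=19: vr[B=256/41 D=159488/26855 G=344576/53915] → run D
t=20: vr[B=256/41 D=201472/26855 G=344576/53915] → run B
t=21: vr[B=1536/205 D=201472/26855 G=344576/53915] → run G
t=22: vr[B=1536/205 D=201472/26855 G=449536/53915] → run B
t=23: vr[B=1792/205 D=201472/26855 G=449536/53915] → run D
t=24: vr[B=1792/205 G=449536/53915] → run G
t=25: vr[B=1792/205 G=554496/53915] → run B
t=26: vr[G=554496/53915] → run G
t=27: vr[G=659456/53915] → run G
t=28: vr[G=764416/53915] → run G
t=29: (idle)
t=30: (idle)
t=31: (idle)
t=32: (idle)
t=33: (idle)
t=34: (idle)
t=35: (idle)

context switches = 25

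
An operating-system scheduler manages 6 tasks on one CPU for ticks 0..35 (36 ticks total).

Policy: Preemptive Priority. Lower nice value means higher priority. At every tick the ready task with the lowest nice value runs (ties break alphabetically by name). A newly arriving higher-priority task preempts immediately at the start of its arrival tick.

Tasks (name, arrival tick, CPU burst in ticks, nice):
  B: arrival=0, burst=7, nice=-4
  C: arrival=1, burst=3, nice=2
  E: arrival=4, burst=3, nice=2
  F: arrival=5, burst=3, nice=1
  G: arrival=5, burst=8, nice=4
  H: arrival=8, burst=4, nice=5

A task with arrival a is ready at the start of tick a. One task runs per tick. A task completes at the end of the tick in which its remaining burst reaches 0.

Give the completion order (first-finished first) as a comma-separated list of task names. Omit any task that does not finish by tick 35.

t=0: ready={B} → run B
t=1: ready={B,C} → run B
t=2: ready={B,C} → run B
t=3: ready={B,C} → run B
t=4: ready={B,C,E} → run B
t=5: ready={B,C,E,F,G} → run B
t=6: ready={B,C,E,F,G} → run B
t=7: ready={C,E,F,G} → run F
t=8: ready={C,E,F,G,H} → run F
t=9: ready={C,E,F,G,H} → run F
t=10: ready={C,E,G,H} → run C
t=11: ready={C,E,G,H} → run C
t=12: ready={C,E,G,H} → run C
t=13: ready={E,G,H} → run E
t=14: ready={E,G,H} → run E
t=15: ready={E,G,H} → run E
t=16: ready={G,H} → run G
t=17: ready={G,H} → run G
t=18: ready={G,H} → run G
t=19: ready={G,H} → run G
t=20: ready={G,H} → run G
t=21: ready={G,H} → run G
t=22: ready={G,H} → run G
t=23: ready={G,H} → run G
t=24: ready={H} → run H
t=25: ready={H} → run H
t=26: ready={H} → run H
t=27: ready={H} → run H
t=28: (idle)
t=29: (idle)
t=30: (idle)
t=31: (idle)
t=32: (idle)
t=33: (idle)
t=34: (idle)
t=35: (idle)

completion order = B, F, C, E, G, H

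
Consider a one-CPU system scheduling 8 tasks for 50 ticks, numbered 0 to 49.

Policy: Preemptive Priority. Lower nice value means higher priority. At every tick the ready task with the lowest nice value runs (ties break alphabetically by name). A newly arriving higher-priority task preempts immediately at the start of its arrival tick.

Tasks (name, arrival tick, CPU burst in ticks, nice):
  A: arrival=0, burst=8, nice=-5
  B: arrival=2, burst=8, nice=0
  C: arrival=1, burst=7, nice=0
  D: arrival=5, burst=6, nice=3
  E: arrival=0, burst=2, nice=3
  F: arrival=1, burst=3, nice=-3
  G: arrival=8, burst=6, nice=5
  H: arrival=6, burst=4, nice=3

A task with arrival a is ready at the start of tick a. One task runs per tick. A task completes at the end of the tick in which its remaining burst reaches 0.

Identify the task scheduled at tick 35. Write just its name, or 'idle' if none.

t=0: ready={A,E} → run A
t=1: ready={A,C,E,F} → run A
t=2: ready={A,B,C,E,F} → run A
t=3: ready={A,B,C,E,F} → run A
t=4: ready={A,B,C,E,F} → run A
t=5: ready={A,B,C,D,E,F} → run A
t=6: ready={A,B,C,D,E,F,H} → run A
t=7: ready={A,B,C,D,E,F,H} → run A
t=8: ready={B,C,D,E,F,G,H} → run F
t=9: ready={B,C,D,E,F,G,H} → run F
t=10: ready={B,C,D,E,F,G,H} → run F
t=11: ready={B,C,D,E,G,H} → run B
t=12: ready={B,C,D,E,G,H} → run B
t=13: ready={B,C,D,E,G,H} → run B
t=14: ready={B,C,D,E,G,H} → run B
t=15: ready={B,C,D,E,G,H} → run B
t=16: ready={B,C,D,E,G,H} → run B
t=17: ready={B,C,D,E,G,H} → run B
t=18: ready={B,C,D,E,G,H} → run B
t=19: ready={C,D,E,G,H} → run C
t=20: ready={C,D,E,G,H} → run C
t=21: ready={C,D,E,G,H} → run C
t=22: ready={C,D,E,G,H} → run C
t=23: ready={C,D,E,G,H} → run C
t=24: ready={C,D,E,G,H} → run C
t=25: ready={C,D,E,G,H} → run C
t=26: ready={D,E,G,H} → run D
t=27: ready={D,E,G,H} → run D
t=28: ready={D,E,G,H} → run D
t=29: ready={D,E,G,H} → run D
t=30: ready={D,E,G,H} → run D
t=31: ready={D,E,G,H} → run D
t=32: ready={E,G,H} → run E
t=33: ready={E,G,H} → run E
t=34: ready={G,H} → run H
t=35: ready={G,H} → run H
t=36: ready={G,H} → run H
t=37: ready={G,H} → run H
t=38: ready={G} → run G
t=39: ready={G} → run G
t=40: ready={G} → run G
t=41: ready={G} → run G
t=42: ready={G} → run G
t=43: ready={G} → run G
t=44: (idle)
t=45: (idle)
t=46: (idle)
t=47: (idle)
t=48: (idle)
t=49: (idle)

running at tick 35 = H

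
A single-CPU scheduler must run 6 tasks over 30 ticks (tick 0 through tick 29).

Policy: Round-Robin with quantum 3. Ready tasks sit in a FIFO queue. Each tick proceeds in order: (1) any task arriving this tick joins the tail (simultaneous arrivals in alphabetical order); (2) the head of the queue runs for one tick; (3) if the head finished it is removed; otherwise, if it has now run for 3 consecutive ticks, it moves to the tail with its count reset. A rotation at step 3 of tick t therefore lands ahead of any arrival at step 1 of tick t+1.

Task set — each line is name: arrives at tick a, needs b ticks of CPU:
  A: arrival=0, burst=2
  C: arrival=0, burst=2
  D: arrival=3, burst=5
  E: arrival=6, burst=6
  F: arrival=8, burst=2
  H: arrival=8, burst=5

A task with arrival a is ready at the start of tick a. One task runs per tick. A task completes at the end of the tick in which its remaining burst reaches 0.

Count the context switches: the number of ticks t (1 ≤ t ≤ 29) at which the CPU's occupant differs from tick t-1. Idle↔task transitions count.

context switches = 9

t=0: queue=[A,C] q_used=0 → run A
t=1: queue=[A,C] q_used=1 → run A
t=2: queue=[C] q_used=0 → run C
t=3: queue=[C,D] q_used=1 → run C
t=4: queue=[D] q_used=0 → run D
t=5: queue=[D] q_used=1 → run D
t=6: queue=[D,E] q_used=2 → run D
t=7: queue=[E,D] q_used=0 → run E
t=8: queue=[E,D,F,H] q_used=1 → run E
t=9: queue=[E,D,F,H] q_used=2 → run E
t=10: queue=[D,F,H,E] q_used=0 → run D
t=11: queue=[D,F,H,E] q_used=1 → run D
t=12: queue=[F,H,E] q_used=0 → run F
t=13: queue=[F,H,E] q_used=1 → run F
t=14: queue=[H,E] q_used=0 → run H
t=15: queue=[H,E] q_used=1 → run H
t=16: queue=[H,E] q_used=2 → run H
t=17: queue=[E,H] q_used=0 → run E
t=18: queue=[E,H] q_used=1 → run E
t=19: queue=[E,H] q_used=2 → run E
t=20: queue=[H] q_used=0 → run H
t=21: queue=[H] q_used=1 → run H
t=22: (idle)
t=23: (idle)
t=24: (idle)
t=25: (idle)
t=26: (idle)
t=27: (idle)
t=28: (idle)
t=29: (idle)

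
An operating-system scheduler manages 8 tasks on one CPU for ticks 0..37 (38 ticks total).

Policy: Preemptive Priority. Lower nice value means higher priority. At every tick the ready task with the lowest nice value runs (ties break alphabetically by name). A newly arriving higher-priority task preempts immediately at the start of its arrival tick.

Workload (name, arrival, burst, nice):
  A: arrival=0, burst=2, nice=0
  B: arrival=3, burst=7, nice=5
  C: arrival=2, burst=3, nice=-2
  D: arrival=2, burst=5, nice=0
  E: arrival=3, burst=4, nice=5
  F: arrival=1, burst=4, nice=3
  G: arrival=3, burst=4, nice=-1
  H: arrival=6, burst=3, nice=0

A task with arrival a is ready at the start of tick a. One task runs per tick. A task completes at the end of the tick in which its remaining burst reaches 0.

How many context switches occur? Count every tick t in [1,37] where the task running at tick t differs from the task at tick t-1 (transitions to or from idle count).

t=0: ready={A} → run A
t=1: ready={A,F} → run A
t=2: ready={C,D,F} → run C
t=3: ready={B,C,D,E,F,G} → run C
t=4: ready={B,C,D,E,F,G} → run C
t=5: ready={B,D,E,F,G} → run G
t=6: ready={B,D,E,F,G,H} → run G
t=7: ready={B,D,E,F,G,H} → run G
t=8: ready={B,D,E,F,G,H} → run G
t=9: ready={B,D,E,F,H} → run D
t=10: ready={B,D,E,F,H} → run D
t=11: ready={B,D,E,F,H} → run D
t=12: ready={B,D,E,F,H} → run D
t=13: ready={B,D,E,F,H} → run D
t=14: ready={B,E,F,H} → run H
t=15: ready={B,E,F,H} → run H
t=16: ready={B,E,F,H} → run H
t=17: ready={B,E,F} → run F
t=18: ready={B,E,F} → run F
t=19: ready={B,E,F} → run F
t=20: ready={B,E,F} → run F
t=21: ready={B,E} → run B
t=22: ready={B,E} → run B
t=23: ready={B,E} → run B
t=24: ready={B,E} → run B
t=25: ready={B,E} → run B
t=26: ready={B,E} → run B
t=27: ready={B,E} → run B
t=28: ready={E} → run E
t=29: ready={E} → run E
t=30: ready={E} → run E
t=31: ready={E} → run E
t=32: (idle)
t=33: (idle)
t=34: (idle)
t=35: (idle)
t=36: (idle)
t=37: (idle)

context switches = 8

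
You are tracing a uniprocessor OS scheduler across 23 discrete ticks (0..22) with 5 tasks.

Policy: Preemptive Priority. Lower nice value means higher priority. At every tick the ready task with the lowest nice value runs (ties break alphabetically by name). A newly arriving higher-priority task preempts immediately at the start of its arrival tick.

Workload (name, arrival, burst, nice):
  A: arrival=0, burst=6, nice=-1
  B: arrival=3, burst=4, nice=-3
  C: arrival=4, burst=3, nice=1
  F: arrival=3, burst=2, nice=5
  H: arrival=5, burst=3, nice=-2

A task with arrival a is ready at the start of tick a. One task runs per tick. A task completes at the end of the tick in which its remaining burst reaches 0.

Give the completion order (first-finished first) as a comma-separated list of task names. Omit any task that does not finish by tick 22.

t=0: ready={A} → run A
t=1: ready={A} → run A
t=2: ready={A} → run A
t=3: ready={A,B,F} → run B
t=4: ready={A,B,C,F} → run B
t=5: ready={A,B,C,F,H} → run B
t=6: ready={A,B,C,F,H} → run B
t=7: ready={A,C,F,H} → run H
t=8: ready={A,C,F,H} → run H
t=9: ready={A,C,F,H} → run H
t=10: ready={A,C,F} → run A
t=11: ready={A,C,F} → run A
t=12: ready={A,C,F} → run A
t=13: ready={C,F} → run C
t=14: ready={C,F} → run C
t=15: ready={C,F} → run C
t=16: ready={F} → run F
t=17: ready={F} → run F
t=18: (idle)
t=19: (idle)
t=20: (idle)
t=21: (idle)
t=22: (idle)

completion order = B, H, A, C, F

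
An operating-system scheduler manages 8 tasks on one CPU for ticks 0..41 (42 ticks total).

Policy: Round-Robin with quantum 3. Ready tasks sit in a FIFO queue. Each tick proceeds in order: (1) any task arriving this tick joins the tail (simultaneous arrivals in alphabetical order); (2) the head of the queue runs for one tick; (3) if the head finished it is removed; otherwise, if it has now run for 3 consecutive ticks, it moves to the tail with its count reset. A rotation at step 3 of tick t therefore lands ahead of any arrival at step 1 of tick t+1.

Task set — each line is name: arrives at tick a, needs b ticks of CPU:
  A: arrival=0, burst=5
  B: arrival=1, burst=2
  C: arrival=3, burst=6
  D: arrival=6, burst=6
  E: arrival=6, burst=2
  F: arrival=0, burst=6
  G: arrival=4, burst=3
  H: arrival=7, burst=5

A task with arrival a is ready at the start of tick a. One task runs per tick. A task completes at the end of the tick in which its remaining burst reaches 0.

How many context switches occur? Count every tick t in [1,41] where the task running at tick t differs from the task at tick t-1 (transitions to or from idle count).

t=0: queue=[A,F] q_used=0 → run A
t=1: queue=[A,F,B] q_used=1 → run A
t=2: queue=[A,F,B] q_used=2 → run A
t=3: queue=[F,B,A,C] q_used=0 → run F
t=4: queue=[F,B,A,C,G] q_used=1 → run F
t=5: queue=[F,B,A,C,G] q_used=2 → run F
t=6: queue=[B,A,C,G,F,D,E] q_used=0 → run B
t=7: queue=[B,A,C,G,F,D,E,H] q_used=1 → run B
t=8: queue=[A,C,G,F,D,E,H] q_used=0 → run A
t=9: queue=[A,C,G,F,D,E,H] q_used=1 → run A
t=10: queue=[C,G,F,D,E,H] q_used=0 → run C
t=11: queue=[C,G,F,D,E,H] q_used=1 → run C
t=12: queue=[C,G,F,D,E,H] q_used=2 → run C
t=13: queue=[G,F,D,E,H,C] q_used=0 → run G
t=14: queue=[G,F,D,E,H,C] q_used=1 → run G
t=15: queue=[G,F,D,E,H,C] q_used=2 → run G
t=16: queue=[F,D,E,H,C] q_used=0 → run F
t=17: queue=[F,D,E,H,C] q_used=1 → run F
t=18: queue=[F,D,E,H,C] q_used=2 → run F
t=19: queue=[D,E,H,C] q_used=0 → run D
t=20: queue=[D,E,H,C] q_used=1 → run D
t=21: queue=[D,E,H,C] q_used=2 → run D
t=22: queue=[E,H,C,D] q_used=0 → run E
t=23: queue=[E,H,C,D] q_used=1 → run E
t=24: queue=[H,C,D] q_used=0 → run H
t=25: queue=[H,C,D] q_used=1 → run H
t=26: queue=[H,C,D] q_used=2 → run H
t=27: queue=[C,D,H] q_used=0 → run C
t=28: queue=[C,D,H] q_used=1 → run C
t=29: queue=[C,D,H] q_used=2 → run C
t=30: queue=[D,H] q_used=0 → run D
t=31: queue=[D,H] q_used=1 → run D
t=32: queue=[D,H] q_used=2 → run D
t=33: queue=[H] q_used=0 → run H
t=34: queue=[H] q_used=1 → run H
t=35: (idle)
t=36: (idle)
t=37: (idle)
t=38: (idle)
t=39: (idle)
t=40: (idle)
t=41: (idle)

context switches = 13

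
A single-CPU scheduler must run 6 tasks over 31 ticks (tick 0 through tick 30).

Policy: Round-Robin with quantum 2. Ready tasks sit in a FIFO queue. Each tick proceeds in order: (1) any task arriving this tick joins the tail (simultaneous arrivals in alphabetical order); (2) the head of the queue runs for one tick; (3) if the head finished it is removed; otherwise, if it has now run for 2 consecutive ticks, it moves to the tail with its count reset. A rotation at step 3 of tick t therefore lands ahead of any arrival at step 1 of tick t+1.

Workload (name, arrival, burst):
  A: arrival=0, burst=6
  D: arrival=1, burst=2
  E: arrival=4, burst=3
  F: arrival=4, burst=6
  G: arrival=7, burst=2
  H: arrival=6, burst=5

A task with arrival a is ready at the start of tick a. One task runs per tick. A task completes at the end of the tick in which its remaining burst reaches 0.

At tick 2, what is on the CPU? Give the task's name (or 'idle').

t=0: queue=[A] q_used=0 → run A
t=1: queue=[A,D] q_used=1 → run A
t=2: queue=[D,A] q_used=0 → run D
t=3: queue=[D,A] q_used=1 → run D
t=4: queue=[A,E,F] q_used=0 → run A
t=5: queue=[A,E,F] q_used=1 → run A
t=6: queue=[E,F,A,H] q_used=0 → run E
t=7: queue=[E,F,A,H,G] q_used=1 → run E
t=8: queue=[F,A,H,G,E] q_used=0 → run F
t=9: queue=[F,A,H,G,E] q_used=1 → run F
t=10: queue=[A,H,G,E,F] q_used=0 → run A
t=11: queue=[A,H,G,E,F] q_used=1 → run A
t=12: queue=[H,G,E,F] q_used=0 → run H
t=13: queue=[H,G,E,F] q_used=1 → run H
t=14: queue=[G,E,F,H] q_used=0 → run G
t=15: queue=[G,E,F,H] q_used=1 → run G
t=16: queue=[E,F,H] q_used=0 → run E
t=17: queue=[F,H] q_used=0 → run F
t=18: queue=[F,H] q_used=1 → run F
t=19: queue=[H,F] q_used=0 → run H
t=20: queue=[H,F] q_used=1 → run H
t=21: queue=[F,H] q_used=0 → run F
t=22: queue=[F,H] q_used=1 → run F
t=23: queue=[H] q_used=0 → run H
t=24: (idle)
t=25: (idle)
t=26: (idle)
t=27: (idle)
t=28: (idle)
t=29: (idle)
t=30: (idle)

running at tick 2 = D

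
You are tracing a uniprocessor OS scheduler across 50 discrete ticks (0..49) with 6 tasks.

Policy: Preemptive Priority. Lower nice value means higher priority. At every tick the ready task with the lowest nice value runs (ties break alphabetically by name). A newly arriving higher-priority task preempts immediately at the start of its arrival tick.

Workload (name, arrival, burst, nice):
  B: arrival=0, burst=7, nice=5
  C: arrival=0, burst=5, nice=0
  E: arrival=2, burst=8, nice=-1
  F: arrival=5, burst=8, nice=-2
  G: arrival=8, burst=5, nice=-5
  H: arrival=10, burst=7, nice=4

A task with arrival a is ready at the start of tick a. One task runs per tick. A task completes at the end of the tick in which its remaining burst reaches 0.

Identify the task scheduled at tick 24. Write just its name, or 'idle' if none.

t=0: ready={B,C} → run C
t=1: ready={B,C} → run C
t=2: ready={B,C,E} → run E
t=3: ready={B,C,E} → run E
t=4: ready={B,C,E} → run E
t=5: ready={B,C,E,F} → run F
t=6: ready={B,C,E,F} → run F
t=7: ready={B,C,E,F} → run F
t=8: ready={B,C,E,F,G} → run G
t=9: ready={B,C,E,F,G} → run G
t=10: ready={B,C,E,F,G,H} → run G
t=11: ready={B,C,E,F,G,H} → run G
t=12: ready={B,C,E,F,G,H} → run G
t=13: ready={B,C,E,F,H} → run F
t=14: ready={B,C,E,F,H} → run F
t=15: ready={B,C,E,F,H} → run F
t=16: ready={B,C,E,F,H} → run F
t=17: ready={B,C,E,F,H} → run F
t=18: ready={B,C,E,H} → run E
t=19: ready={B,C,E,H} → run E
t=20: ready={B,C,E,H} → run E
t=21: ready={B,C,E,H} → run E
t=22: ready={B,C,E,H} → run E
t=23: ready={B,C,H} → run C
t=24: ready={B,C,H} → run C
t=25: ready={B,C,H} → run C
t=26: ready={B,H} → run H
t=27: ready={B,H} → run H
t=28: ready={B,H} → run H
t=29: ready={B,H} → run H
t=30: ready={B,H} → run H
t=31: ready={B,H} → run H
t=32: ready={B,H} → run H
t=33: ready={B} → run B
t=34: ready={B} → run B
t=35: ready={B} → run B
t=36: ready={B} → run B
t=37: ready={B} → run B
t=38: ready={B} → run B
t=39: ready={B} → run B
t=40: (idle)
t=41: (idle)
t=42: (idle)
t=43: (idle)
t=44: (idle)
t=45: (idle)
t=46: (idle)
t=47: (idle)
t=48: (idle)
t=49: (idle)

running at tick 24 = C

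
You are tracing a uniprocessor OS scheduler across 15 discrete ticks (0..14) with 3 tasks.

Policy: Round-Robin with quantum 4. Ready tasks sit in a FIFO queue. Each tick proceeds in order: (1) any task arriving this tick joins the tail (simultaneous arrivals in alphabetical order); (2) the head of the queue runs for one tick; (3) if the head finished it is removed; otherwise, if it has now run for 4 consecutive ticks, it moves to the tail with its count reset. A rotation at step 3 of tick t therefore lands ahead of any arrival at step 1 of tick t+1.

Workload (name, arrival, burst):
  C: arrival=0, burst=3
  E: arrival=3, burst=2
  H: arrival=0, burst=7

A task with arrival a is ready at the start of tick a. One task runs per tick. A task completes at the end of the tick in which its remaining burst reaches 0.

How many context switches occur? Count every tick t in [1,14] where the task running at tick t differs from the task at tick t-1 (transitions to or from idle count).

context switches = 4

t=0: queue=[C,H] q_used=0 → run C
t=1: queue=[C,H] q_used=1 → run C
t=2: queue=[C,H] q_used=2 → run C
t=3: queue=[H,E] q_used=0 → run H
t=4: queue=[H,E] q_used=1 → run H
t=5: queue=[H,E] q_used=2 → run H
t=6: queue=[H,E] q_used=3 → run H
t=7: queue=[E,H] q_used=0 → run E
t=8: queue=[E,H] q_used=1 → run E
t=9: queue=[H] q_used=0 → run H
t=10: queue=[H] q_used=1 → run H
t=11: queue=[H] q_used=2 → run H
t=12: (idle)
t=13: (idle)
t=14: (idle)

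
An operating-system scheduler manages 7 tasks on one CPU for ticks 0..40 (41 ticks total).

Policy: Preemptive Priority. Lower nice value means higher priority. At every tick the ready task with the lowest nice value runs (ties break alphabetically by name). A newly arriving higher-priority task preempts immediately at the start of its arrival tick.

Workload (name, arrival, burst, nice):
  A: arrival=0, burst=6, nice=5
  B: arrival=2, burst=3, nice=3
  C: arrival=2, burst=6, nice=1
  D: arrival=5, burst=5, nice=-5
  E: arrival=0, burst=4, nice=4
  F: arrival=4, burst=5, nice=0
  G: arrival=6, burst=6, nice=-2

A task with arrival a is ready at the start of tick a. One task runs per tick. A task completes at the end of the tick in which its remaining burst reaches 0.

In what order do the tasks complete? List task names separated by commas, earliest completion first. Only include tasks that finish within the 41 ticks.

t=0: ready={A,E} → run E
t=1: ready={A,E} → run E
t=2: ready={A,B,C,E} → run C
t=3: ready={A,B,C,E} → run C
t=4: ready={A,B,C,E,F} → run F
t=5: ready={A,B,C,D,E,F} → run D
t=6: ready={A,B,C,D,E,F,G} → run D
t=7: ready={A,B,C,D,E,F,G} → run D
t=8: ready={A,B,C,D,E,F,G} → run D
t=9: ready={A,B,C,D,E,F,G} → run D
t=10: ready={A,B,C,E,F,G} → run G
t=11: ready={A,B,C,E,F,G} → run G
t=12: ready={A,B,C,E,F,G} → run G
t=13: ready={A,B,C,E,F,G} → run G
t=14: ready={A,B,C,E,F,G} → run G
t=15: ready={A,B,C,E,F,G} → run G
t=16: ready={A,B,C,E,F} → run F
t=17: ready={A,B,C,E,F} → run F
t=18: ready={A,B,C,E,F} → run F
t=19: ready={A,B,C,E,F} → run F
t=20: ready={A,B,C,E} → run C
t=21: ready={A,B,C,E} → run C
t=22: ready={A,B,C,E} → run C
t=23: ready={A,B,C,E} → run C
t=24: ready={A,B,E} → run B
t=25: ready={A,B,E} → run B
t=26: ready={A,B,E} → run B
t=27: ready={A,E} → run E
t=28: ready={A,E} → run E
t=29: ready={A} → run A
t=30: ready={A} → run A
t=31: ready={A} → run A
t=32: ready={A} → run A
t=33: ready={A} → run A
t=34: ready={A} → run A
t=35: (idle)
t=36: (idle)
t=37: (idle)
t=38: (idle)
t=39: (idle)
t=40: (idle)

completion order = D, G, F, C, B, E, A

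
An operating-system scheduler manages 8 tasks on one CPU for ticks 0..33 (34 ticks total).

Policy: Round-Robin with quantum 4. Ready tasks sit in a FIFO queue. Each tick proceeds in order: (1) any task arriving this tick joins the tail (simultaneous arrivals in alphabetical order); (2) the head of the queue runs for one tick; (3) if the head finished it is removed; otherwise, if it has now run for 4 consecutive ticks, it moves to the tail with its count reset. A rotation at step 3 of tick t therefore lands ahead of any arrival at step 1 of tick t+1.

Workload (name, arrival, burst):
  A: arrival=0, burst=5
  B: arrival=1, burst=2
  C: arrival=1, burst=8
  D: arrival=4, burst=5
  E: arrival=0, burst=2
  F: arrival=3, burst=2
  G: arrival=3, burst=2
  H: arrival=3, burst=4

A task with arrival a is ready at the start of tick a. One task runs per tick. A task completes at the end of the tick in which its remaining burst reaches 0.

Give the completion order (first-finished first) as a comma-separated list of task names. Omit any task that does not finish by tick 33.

completion order = E, B, F, G, H, A, C, D

t=0: queue=[A,E] q_used=0 → run A
t=1: queue=[A,E,B,C] q_used=1 → run A
t=2: queue=[A,E,B,C] q_used=2 → run A
t=3: queue=[A,E,B,C,F,G,H] q_used=3 → run A
t=4: queue=[E,B,C,F,G,H,A,D] q_used=0 → run E
t=5: queue=[E,B,C,F,G,H,A,D] q_used=1 → run E
t=6: queue=[B,C,F,G,H,A,D] q_used=0 → run B
t=7: queue=[B,C,F,G,H,A,D] q_used=1 → run B
t=8: queue=[C,F,G,H,A,D] q_used=0 → run C
t=9: queue=[C,F,G,H,A,D] q_used=1 → run C
t=10: queue=[C,F,G,H,A,D] q_used=2 → run C
t=11: queue=[C,F,G,H,A,D] q_used=3 → run C
t=12: queue=[F,G,H,A,D,C] q_used=0 → run F
t=13: queue=[F,G,H,A,D,C] q_used=1 → run F
t=14: queue=[G,H,A,D,C] q_used=0 → run G
t=15: queue=[G,H,A,D,C] q_used=1 → run G
t=16: queue=[H,A,D,C] q_used=0 → run H
t=17: queue=[H,A,D,C] q_used=1 → run H
t=18: queue=[H,A,D,C] q_used=2 → run H
t=19: queue=[H,A,D,C] q_used=3 → run H
t=20: queue=[A,D,C] q_used=0 → run A
t=21: queue=[D,C] q_used=0 → run D
t=22: queue=[D,C] q_used=1 → run D
t=23: queue=[D,C] q_used=2 → run D
t=24: queue=[D,C] q_used=3 → run D
t=25: queue=[C,D] q_used=0 → run C
t=26: queue=[C,D] q_used=1 → run C
t=27: queue=[C,D] q_used=2 → run C
t=28: queue=[C,D] q_used=3 → run C
t=29: queue=[D] q_used=0 → run D
t=30: (idle)
t=31: (idle)
t=32: (idle)
t=33: (idle)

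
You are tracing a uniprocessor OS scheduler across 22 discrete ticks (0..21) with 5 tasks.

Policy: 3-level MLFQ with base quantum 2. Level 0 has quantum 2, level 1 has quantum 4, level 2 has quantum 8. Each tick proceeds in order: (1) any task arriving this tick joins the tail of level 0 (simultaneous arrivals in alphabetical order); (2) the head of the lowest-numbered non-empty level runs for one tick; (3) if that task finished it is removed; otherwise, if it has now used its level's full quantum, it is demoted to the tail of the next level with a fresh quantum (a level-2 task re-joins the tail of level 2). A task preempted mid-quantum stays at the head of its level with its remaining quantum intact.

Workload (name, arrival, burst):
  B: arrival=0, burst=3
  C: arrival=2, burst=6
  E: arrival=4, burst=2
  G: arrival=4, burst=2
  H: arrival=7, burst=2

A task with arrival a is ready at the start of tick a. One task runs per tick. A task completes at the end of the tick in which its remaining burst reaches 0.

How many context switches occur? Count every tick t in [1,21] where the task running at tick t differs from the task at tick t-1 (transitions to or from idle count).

t=0: L0/L1/L2 = B/-/- → run B
t=1: L0/L1/L2 = B/-/- → run B
t=2: L0/L1/L2 = C/B/- → run C
t=3: L0/L1/L2 = C/B/- → run C
t=4: L0/L1/L2 = EG/BC/- → run E
t=5: L0/L1/L2 = EG/BC/- → run E
t=6: L0/L1/L2 = G/BC/- → run G
t=7: L0/L1/L2 = GH/BC/- → run G
t=8: L0/L1/L2 = H/BC/- → run H
t=9: L0/L1/L2 = H/BC/- → run H
t=10: L0/L1/L2 = -/BC/- → run B
t=11: L0/L1/L2 = -/C/- → run C
t=12: L0/L1/L2 = -/C/- → run C
t=13: L0/L1/L2 = -/C/- → run C
t=14: L0/L1/L2 = -/C/- → run C
t=15: (idle)
t=16: (idle)
t=17: (idle)
t=18: (idle)
t=19: (idle)
t=20: (idle)
t=21: (idle)

context switches = 7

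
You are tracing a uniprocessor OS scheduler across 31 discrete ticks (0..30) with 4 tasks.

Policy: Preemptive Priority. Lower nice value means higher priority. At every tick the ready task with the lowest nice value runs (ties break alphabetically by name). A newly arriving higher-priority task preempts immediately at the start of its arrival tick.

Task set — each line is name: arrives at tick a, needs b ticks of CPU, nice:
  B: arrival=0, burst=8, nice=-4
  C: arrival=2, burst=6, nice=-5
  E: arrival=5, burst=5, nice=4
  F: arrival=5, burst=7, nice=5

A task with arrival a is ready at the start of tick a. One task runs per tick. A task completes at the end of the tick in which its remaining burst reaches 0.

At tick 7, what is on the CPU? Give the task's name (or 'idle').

t=0: ready={B} → run B
t=1: ready={B} → run B
t=2: ready={B,C} → run C
t=3: ready={B,C} → run C
t=4: ready={B,C} → run C
t=5: ready={B,C,E,F} → run C
t=6: ready={B,C,E,F} → run C
t=7: ready={B,C,E,F} → run C
t=8: ready={B,E,F} → run B
t=9: ready={B,E,F} → run B
t=10: ready={B,E,F} → run B
t=11: ready={B,E,F} → run B
t=12: ready={B,E,F} → run B
t=13: ready={B,E,F} → run B
t=14: ready={E,F} → run E
t=15: ready={E,F} → run E
t=16: ready={E,F} → run E
t=17: ready={E,F} → run E
t=18: ready={E,F} → run E
t=19: ready={F} → run F
t=20: ready={F} → run F
t=21: ready={F} → run F
t=22: ready={F} → run F
t=23: ready={F} → run F
t=24: ready={F} → run F
t=25: ready={F} → run F
t=26: (idle)
t=27: (idle)
t=28: (idle)
t=29: (idle)
t=30: (idle)

running at tick 7 = C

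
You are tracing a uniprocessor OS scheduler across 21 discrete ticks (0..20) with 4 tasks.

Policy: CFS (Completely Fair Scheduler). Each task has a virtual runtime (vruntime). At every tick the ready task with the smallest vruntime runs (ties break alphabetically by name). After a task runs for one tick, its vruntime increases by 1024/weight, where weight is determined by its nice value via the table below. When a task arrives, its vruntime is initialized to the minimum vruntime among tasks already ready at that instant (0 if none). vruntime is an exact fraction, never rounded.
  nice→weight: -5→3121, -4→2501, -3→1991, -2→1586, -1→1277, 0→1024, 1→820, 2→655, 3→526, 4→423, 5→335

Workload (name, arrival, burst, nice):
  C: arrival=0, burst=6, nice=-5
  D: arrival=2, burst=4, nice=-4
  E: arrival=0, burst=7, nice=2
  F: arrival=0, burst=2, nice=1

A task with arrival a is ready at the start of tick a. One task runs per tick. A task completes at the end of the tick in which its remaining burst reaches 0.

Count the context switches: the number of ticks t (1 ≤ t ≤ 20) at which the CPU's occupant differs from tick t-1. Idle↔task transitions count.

t=0: vr[C=0 E=0 F=0] → run C
t=1: vr[C=1024/3121 E=0 F=0] → run E
t=2: vr[C=1024/3121 D=0 E=1024/655 F=0] → run D
t=3: vr[C=1024/3121 D=1024/2501 E=1024/655 F=0] → run F
t=4: vr[C=1024/3121 D=1024/2501 E=1024/655 F=256/205] → run C
t=5: vr[C=2048/3121 D=1024/2501 E=1024/655 F=256/205] → run D
t=6: vr[C=2048/3121 D=2048/2501 E=1024/655 F=256/205] → run C
t=7: vr[C=3072/3121 D=2048/2501 E=1024/655 F=256/205] → run D
t=8: vr[C=3072/3121 D=3072/2501 E=1024/655 F=256/205] → run C
t=9: vr[C=4096/3121 D=3072/2501 E=1024/655 F=256/205] → run D
t=10: vr[C=4096/3121 E=1024/655 F=256/205] → run F
t=11: vr[C=4096/3121 E=1024/655] → run C
t=12: vr[C=5120/3121 E=1024/655] → run E
t=13: vr[C=5120/3121 E=2048/655] → run C
t=14: vr[E=2048/655] → run E
t=15: vr[E=3072/655] → run E
t=16: vr[E=4096/655] → run E
t=17: vr[E=1024/131] → run E
t=18: vr[E=6144/655] → run E
t=19: (idle)
t=20: (idle)

context switches = 15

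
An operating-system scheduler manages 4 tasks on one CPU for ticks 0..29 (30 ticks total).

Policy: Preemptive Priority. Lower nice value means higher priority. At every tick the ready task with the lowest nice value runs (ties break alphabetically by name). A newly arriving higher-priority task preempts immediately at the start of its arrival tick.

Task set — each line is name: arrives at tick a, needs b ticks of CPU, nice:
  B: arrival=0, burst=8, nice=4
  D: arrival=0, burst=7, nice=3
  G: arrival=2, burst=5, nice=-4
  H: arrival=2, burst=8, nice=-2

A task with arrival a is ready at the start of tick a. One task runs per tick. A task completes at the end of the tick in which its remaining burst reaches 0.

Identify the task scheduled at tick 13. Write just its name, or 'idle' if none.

running at tick 13 = H

t=0: ready={B,D} → run D
t=1: ready={B,D} → run D
t=2: ready={B,D,G,H} → run G
t=3: ready={B,D,G,H} → run G
t=4: ready={B,D,G,H} → run G
t=5: ready={B,D,G,H} → run G
t=6: ready={B,D,G,H} → run G
t=7: ready={B,D,H} → run H
t=8: ready={B,D,H} → run H
t=9: ready={B,D,H} → run H
t=10: ready={B,D,H} → run H
t=11: ready={B,D,H} → run H
t=12: ready={B,D,H} → run H
t=13: ready={B,D,H} → run H
t=14: ready={B,D,H} → run H
t=15: ready={B,D} → run D
t=16: ready={B,D} → run D
t=17: ready={B,D} → run D
t=18: ready={B,D} → run D
t=19: ready={B,D} → run D
t=20: ready={B} → run B
t=21: ready={B} → run B
t=22: ready={B} → run B
t=23: ready={B} → run B
t=24: ready={B} → run B
t=25: ready={B} → run B
t=26: ready={B} → run B
t=27: ready={B} → run B
t=28: (idle)
t=29: (idle)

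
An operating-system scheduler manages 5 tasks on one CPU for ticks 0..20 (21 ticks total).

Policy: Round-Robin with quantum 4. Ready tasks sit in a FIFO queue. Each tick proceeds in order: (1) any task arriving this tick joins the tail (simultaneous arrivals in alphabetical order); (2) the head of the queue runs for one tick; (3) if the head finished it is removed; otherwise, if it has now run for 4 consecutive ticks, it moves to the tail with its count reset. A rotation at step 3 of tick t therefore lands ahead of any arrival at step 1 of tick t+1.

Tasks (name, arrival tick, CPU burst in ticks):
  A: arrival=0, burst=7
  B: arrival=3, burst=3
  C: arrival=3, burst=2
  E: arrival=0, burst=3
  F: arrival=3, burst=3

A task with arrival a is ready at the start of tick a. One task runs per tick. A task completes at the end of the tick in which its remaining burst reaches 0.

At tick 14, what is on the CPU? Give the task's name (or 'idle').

t=0: queue=[A,E] q_used=0 → run A
t=1: queue=[A,E] q_used=1 → run A
t=2: queue=[A,E] q_used=2 → run A
t=3: queue=[A,E,B,C,F] q_used=3 → run A
t=4: queue=[E,B,C,F,A] q_used=0 → run E
t=5: queue=[E,B,C,F,A] q_used=1 → run E
t=6: queue=[E,B,C,F,A] q_used=2 → run E
t=7: queue=[B,C,F,A] q_used=0 → run B
t=8: queue=[B,C,F,A] q_used=1 → run B
t=9: queue=[B,C,F,A] q_used=2 → run B
t=10: queue=[C,F,A] q_used=0 → run C
t=11: queue=[C,F,A] q_used=1 → run C
t=12: queue=[F,A] q_used=0 → run F
t=13: queue=[F,A] q_used=1 → run F
t=14: queue=[F,A] q_used=2 → run F
t=15: queue=[A] q_used=0 → run A
t=16: queue=[A] q_used=1 → run A
t=17: queue=[A] q_used=2 → run A
t=18: (idle)
t=19: (idle)
t=20: (idle)

running at tick 14 = F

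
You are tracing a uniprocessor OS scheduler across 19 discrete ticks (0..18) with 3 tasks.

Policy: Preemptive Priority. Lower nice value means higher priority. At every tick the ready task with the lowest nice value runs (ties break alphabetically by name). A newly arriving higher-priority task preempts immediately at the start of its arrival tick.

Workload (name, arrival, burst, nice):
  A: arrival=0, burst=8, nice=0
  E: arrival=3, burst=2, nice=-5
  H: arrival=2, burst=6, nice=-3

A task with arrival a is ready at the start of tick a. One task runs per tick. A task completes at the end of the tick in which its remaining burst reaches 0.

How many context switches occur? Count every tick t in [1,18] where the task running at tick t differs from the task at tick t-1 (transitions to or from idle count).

t=0: ready={A} → run A
t=1: ready={A} → run A
t=2: ready={A,H} → run H
t=3: ready={A,E,H} → run E
t=4: ready={A,E,H} → run E
t=5: ready={A,H} → run H
t=6: ready={A,H} → run H
t=7: ready={A,H} → run H
t=8: ready={A,H} → run H
t=9: ready={A,H} → run H
t=10: ready={A} → run A
t=11: ready={A} → run A
t=12: ready={A} → run A
t=13: ready={A} → run A
t=14: ready={A} → run A
t=15: ready={A} → run A
t=16: (idle)
t=17: (idle)
t=18: (idle)

context switches = 5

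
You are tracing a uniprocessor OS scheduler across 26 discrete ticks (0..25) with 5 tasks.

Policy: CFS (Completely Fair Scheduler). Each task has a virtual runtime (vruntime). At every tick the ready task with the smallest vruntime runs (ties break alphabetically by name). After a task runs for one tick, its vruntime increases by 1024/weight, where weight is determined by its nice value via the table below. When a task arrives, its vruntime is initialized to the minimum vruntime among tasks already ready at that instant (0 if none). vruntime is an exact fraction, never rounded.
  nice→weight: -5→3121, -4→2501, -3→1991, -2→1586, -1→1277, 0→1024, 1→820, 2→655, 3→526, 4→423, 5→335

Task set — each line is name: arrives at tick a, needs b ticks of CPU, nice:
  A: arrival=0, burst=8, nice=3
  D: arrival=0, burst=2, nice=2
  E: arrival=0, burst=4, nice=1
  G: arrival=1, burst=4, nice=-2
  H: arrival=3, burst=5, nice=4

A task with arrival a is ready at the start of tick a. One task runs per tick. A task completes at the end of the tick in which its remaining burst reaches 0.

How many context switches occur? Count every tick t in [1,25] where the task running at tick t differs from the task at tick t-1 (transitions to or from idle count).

context switches = 20

t=0: vr[A=0 D=0 E=0] → run A
t=1: vr[A=512/263 D=0 E=0 G=0] → run D
t=2: vr[A=512/263 D=1024/655 E=0 G=0] → run E
t=3: vr[A=512/263 D=1024/655 E=256/205 G=0 H=0] → run G
t=4: vr[A=512/263 D=1024/655 E=256/205 G=512/793 H=0] → run H
t=5: vr[A=512/263 D=1024/655 E=256/205 G=512/793 H=1024/423] → run G
t=6: vr[A=512/263 D=1024/655 E=256/205 G=1024/793 H=1024/423] → run E
t=7: vr[A=512/263 D=1024/655 E=512/205 G=1024/793 H=1024/423] → run G
t=8: vr[A=512/263 D=1024/655 E=512/205 G=1536/793 H=1024/423] → run D
t=9: vr[A=512/263 E=512/205 G=1536/793 H=1024/423] → run G
t=10: vr[A=512/263 E=512/205 H=1024/423] → run A
t=11: vr[A=1024/263 E=512/205 H=1024/423] → run H
t=12: vr[A=1024/263 E=512/205 H=2048/423] → run E
t=13: vr[A=1024/263 E=768/205 H=2048/423] → run E
t=14: vr[A=1024/263 H=2048/423] → run A
t=15: vr[A=1536/263 H=2048/423] → run H
t=16: vr[A=1536/263 H=1024/141] → run A
t=17: vr[A=2048/263 H=1024/141] → run H
t=18: vr[A=2048/263 H=4096/423] → run A
t=19: vr[A=2560/263 H=4096/423] → run H
t=20: vr[A=2560/263] → run A
t=21: vr[A=3072/263] → run A
t=22: vr[A=3584/263] → run A
t=23: (idle)
t=24: (idle)
t=25: (idle)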